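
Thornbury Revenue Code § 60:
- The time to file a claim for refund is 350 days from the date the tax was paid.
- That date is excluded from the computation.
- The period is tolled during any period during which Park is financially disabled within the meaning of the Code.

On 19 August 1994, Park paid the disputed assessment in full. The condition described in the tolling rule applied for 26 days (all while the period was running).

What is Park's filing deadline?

350 days after 19 August 1994 is August 4, 1995.
Tolling adds 26 days: August 4, 1995 + 26 days = August 30, 1995.

August 30, 1995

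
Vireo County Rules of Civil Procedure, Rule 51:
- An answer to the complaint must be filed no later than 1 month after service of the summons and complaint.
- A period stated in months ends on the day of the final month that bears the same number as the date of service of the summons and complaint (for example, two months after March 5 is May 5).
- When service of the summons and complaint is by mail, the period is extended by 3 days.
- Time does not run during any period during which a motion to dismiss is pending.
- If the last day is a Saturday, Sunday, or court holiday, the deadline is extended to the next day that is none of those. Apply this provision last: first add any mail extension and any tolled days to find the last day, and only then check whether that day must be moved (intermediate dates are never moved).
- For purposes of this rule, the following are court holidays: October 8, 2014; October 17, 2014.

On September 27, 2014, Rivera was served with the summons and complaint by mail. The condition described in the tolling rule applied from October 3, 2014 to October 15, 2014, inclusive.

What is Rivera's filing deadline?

1 month after September 27, 2014 is October 27, 2014.
Service was by mail, adding 3 days: October 27, 2014 + 3 days = October 30, 2014.
From October 3, 2014 through October 15, 2014 inclusive is 13 days; tolling adds 13 days: October 30, 2014 + 13 days = November 12, 2014.
November 12, 2014 is a Wednesday and not a court holiday, so no extension applies.

November 12, 2014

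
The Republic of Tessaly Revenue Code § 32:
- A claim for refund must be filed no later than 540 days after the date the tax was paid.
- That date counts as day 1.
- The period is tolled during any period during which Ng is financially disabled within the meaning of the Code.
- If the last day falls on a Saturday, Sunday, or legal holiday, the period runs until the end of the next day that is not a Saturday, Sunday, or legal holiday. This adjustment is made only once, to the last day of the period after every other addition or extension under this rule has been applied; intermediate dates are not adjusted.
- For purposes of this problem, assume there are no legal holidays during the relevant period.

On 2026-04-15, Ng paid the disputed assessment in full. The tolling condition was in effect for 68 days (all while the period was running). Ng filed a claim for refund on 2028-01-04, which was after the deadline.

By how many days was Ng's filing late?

Counting 2026-04-15 as day 1, day 540 is October 6, 2027.
Tolling adds 68 days: October 6, 2027 + 68 days = December 13, 2027.
December 13, 2027 is a Monday and not a legal holiday, so no extension applies.
The deadline is December 13, 2027; from December 13, 2027 to January 4, 2028 is 22 days.

22 days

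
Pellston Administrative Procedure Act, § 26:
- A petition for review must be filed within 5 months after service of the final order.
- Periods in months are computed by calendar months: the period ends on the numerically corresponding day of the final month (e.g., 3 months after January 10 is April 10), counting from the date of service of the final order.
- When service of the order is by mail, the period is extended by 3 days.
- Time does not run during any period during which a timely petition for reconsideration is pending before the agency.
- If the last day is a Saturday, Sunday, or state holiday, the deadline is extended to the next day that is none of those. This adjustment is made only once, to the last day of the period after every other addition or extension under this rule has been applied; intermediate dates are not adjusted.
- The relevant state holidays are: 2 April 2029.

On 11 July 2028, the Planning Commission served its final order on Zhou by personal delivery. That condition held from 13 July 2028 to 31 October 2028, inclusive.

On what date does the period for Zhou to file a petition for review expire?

April 3, 2029

5 months after 11 July 2028 is December 11, 2028.
Service was not by mail, so no mail extension applies.
From July 13, 2028 through October 31, 2028 inclusive is 111 days; tolling adds 111 days: December 11, 2028 + 111 days = April 1, 2029.
April 1, 2029 is Sunday; April 2, 2029 is a listed holiday. The next qualifying day is April 3, 2029.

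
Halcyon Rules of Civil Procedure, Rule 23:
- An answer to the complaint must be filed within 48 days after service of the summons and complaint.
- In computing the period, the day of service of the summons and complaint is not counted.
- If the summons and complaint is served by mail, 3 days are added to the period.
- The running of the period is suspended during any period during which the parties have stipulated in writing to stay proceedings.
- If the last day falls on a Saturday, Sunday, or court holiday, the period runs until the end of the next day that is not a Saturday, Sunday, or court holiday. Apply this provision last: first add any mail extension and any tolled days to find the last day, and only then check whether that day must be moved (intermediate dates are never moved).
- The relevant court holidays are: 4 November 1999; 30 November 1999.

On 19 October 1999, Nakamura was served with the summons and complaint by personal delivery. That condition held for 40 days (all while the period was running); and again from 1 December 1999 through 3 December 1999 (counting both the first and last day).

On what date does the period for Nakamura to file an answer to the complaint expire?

January 18, 2000

48 days after 19 October 1999 is December 6, 1999.
Service was not by mail, so no mail extension applies.
Tolling adds 40 days: December 6, 1999 + 40 days = January 15, 2000.
From December 1, 1999 through December 3, 1999 inclusive is 3 days; tolling adds 3 days: January 15, 2000 + 3 days = January 18, 2000.
January 18, 2000 is a Tuesday and not a court holiday, so no extension applies.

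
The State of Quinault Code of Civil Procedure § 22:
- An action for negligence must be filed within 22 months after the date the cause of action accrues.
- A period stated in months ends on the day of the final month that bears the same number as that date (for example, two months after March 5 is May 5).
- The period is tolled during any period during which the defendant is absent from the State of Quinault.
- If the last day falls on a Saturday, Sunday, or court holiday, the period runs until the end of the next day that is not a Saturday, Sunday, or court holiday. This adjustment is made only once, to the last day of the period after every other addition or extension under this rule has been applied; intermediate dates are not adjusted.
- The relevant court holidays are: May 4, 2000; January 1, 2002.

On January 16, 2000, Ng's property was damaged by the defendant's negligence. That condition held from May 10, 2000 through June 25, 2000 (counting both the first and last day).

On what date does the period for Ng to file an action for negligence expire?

January 2, 2002

22 months after January 16, 2000 is November 16, 2001.
From May 10, 2000 through June 25, 2000 inclusive is 47 days; tolling adds 47 days: November 16, 2001 + 47 days = January 2, 2002.
January 2, 2002 is a Wednesday and not a court holiday, so no extension applies.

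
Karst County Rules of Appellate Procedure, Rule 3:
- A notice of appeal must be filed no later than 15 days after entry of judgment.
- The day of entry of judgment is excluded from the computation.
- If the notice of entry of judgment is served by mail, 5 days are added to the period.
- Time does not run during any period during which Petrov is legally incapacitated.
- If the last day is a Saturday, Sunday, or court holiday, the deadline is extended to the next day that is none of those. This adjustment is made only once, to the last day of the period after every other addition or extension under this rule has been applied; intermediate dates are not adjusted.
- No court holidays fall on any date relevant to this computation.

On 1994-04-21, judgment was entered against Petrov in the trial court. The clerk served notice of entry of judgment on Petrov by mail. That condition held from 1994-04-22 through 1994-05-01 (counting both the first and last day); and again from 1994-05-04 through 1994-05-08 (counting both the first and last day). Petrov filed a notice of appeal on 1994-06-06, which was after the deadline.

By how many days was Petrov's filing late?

11 days

15 days after 1994-04-21 is May 6, 1994.
Service was by mail, adding 5 days: May 6, 1994 + 5 days = May 11, 1994.
From April 22, 1994 through May 1, 1994 inclusive is 10 days; tolling adds 10 days: May 11, 1994 + 10 days = May 21, 1994.
From May 4, 1994 through May 8, 1994 inclusive is 5 days; tolling adds 5 days: May 21, 1994 + 5 days = May 26, 1994.
May 26, 1994 is a Thursday and not a court holiday, so no extension applies.
The deadline is May 26, 1994; from May 26, 1994 to June 6, 1994 is 11 days.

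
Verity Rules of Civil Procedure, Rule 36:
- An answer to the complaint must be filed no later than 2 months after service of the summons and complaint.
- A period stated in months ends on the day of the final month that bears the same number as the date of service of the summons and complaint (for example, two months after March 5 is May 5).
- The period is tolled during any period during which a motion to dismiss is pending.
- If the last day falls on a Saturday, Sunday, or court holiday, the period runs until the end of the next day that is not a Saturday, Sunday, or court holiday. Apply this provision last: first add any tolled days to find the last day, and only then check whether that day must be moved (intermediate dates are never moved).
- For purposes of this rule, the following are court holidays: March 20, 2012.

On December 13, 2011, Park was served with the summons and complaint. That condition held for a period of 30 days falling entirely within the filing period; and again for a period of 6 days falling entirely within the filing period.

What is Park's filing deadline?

2 months after December 13, 2011 is February 13, 2012.
Tolling adds 30 days: February 13, 2012 + 30 days = March 14, 2012.
Tolling adds 6 days: March 14, 2012 + 6 days = March 20, 2012.
March 20, 2012 is a listed holiday. The next qualifying day is March 21, 2012.

March 21, 2012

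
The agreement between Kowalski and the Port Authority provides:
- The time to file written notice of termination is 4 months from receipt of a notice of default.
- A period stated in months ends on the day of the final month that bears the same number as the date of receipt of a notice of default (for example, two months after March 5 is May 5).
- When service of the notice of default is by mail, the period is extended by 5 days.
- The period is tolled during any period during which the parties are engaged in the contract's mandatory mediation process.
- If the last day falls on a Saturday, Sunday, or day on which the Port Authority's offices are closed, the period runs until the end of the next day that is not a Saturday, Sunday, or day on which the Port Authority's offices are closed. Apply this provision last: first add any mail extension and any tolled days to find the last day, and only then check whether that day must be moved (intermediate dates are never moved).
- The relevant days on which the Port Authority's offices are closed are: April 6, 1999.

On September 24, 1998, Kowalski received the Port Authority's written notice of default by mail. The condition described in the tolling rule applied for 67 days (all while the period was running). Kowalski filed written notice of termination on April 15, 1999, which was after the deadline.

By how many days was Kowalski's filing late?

8 days

4 months after September 24, 1998 is January 24, 1999.
Service was by mail, adding 5 days: January 24, 1999 + 5 days = January 29, 1999.
Tolling adds 67 days: January 29, 1999 + 67 days = April 6, 1999.
April 6, 1999 is a listed holiday. The next qualifying day is April 7, 1999.
The deadline is April 7, 1999; from April 7, 1999 to April 15, 1999 is 8 days.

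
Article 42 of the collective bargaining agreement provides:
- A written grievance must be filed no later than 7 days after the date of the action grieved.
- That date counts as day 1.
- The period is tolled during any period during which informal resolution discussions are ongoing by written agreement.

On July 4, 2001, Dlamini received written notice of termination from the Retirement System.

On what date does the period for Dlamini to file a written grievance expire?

July 10, 2001

Counting July 4, 2001 as day 1, day 7 is July 10, 2001.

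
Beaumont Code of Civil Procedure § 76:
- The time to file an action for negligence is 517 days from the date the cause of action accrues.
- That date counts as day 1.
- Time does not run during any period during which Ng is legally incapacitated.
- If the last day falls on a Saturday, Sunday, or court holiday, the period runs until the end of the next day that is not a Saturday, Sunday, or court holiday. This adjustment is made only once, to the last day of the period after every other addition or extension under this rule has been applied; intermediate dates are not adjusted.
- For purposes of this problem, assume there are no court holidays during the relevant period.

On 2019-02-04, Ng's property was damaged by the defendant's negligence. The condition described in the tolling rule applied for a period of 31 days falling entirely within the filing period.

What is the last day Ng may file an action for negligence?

Counting 2019-02-04 as day 1, day 517 is July 4, 2020.
Tolling adds 31 days: July 4, 2020 + 31 days = August 4, 2020.
August 4, 2020 is a Tuesday and not a court holiday, so no extension applies.

August 4, 2020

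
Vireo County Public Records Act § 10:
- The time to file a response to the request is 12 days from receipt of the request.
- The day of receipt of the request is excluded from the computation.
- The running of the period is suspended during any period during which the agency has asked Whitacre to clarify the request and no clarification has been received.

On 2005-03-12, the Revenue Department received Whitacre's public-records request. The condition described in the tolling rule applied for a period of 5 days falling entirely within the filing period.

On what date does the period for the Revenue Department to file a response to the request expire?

12 days after 2005-03-12 is March 24, 2005.
Tolling adds 5 days: March 24, 2005 + 5 days = March 29, 2005.

March 29, 2005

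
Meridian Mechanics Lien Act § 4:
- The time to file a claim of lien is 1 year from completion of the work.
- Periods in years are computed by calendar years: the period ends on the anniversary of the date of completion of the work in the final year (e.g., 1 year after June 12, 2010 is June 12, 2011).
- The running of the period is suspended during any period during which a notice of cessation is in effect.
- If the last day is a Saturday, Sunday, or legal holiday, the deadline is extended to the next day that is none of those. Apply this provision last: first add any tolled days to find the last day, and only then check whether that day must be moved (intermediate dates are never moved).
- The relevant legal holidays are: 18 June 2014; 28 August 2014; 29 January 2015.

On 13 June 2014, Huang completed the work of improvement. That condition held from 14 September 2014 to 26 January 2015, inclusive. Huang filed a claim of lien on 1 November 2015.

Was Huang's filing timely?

No

1 year after 13 June 2014 is June 13, 2015.
From September 14, 2014 through January 26, 2015 inclusive is 135 days; tolling adds 135 days: June 13, 2015 + 135 days = October 26, 2015.
October 26, 2015 is a Monday and not a legal holiday, so no extension applies.
The deadline is October 26, 2015; the filing on November 1, 2015 is after that date.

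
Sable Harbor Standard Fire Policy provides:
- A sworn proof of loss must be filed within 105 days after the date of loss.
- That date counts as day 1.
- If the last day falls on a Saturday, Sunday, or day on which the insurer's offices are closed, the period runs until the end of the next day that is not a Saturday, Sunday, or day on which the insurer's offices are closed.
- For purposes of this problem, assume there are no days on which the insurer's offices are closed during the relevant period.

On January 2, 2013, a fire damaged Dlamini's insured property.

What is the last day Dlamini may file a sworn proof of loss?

April 16, 2013

Counting January 2, 2013 as day 1, day 105 is April 16, 2013.
April 16, 2013 is a Tuesday and not a day on which the insurer's offices are closed, so no extension applies.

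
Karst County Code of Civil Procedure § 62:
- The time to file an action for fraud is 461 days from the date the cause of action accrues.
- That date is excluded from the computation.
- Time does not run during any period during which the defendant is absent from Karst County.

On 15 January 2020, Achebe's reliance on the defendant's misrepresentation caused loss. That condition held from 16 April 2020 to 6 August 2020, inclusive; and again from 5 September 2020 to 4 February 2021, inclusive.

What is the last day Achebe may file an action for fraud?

461 days after 15 January 2020 is April 20, 2021.
From April 16, 2020 through August 6, 2020 inclusive is 113 days; tolling adds 113 days: April 20, 2021 + 113 days = August 11, 2021.
From September 5, 2020 through February 4, 2021 inclusive is 153 days; tolling adds 153 days: August 11, 2021 + 153 days = January 11, 2022.

January 11, 2022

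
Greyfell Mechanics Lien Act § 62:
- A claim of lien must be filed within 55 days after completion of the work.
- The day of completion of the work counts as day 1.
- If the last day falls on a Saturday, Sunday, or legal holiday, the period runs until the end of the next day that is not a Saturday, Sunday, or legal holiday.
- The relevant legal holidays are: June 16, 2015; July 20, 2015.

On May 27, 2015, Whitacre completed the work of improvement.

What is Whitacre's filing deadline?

Counting May 27, 2015 as day 1, day 55 is July 20, 2015.
July 20, 2015 is a listed holiday. The next qualifying day is July 21, 2015.

July 21, 2015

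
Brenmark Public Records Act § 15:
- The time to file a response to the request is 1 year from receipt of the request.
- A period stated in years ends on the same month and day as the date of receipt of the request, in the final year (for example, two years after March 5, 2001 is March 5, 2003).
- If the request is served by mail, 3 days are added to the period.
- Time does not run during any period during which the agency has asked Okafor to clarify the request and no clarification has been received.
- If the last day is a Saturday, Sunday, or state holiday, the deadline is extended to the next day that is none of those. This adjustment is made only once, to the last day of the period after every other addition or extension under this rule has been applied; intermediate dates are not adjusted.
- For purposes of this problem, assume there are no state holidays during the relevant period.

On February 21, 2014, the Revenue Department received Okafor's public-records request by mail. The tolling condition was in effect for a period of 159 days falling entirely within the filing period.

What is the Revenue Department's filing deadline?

1 year after February 21, 2014 is February 21, 2015.
Service was by mail, adding 3 days: February 21, 2015 + 3 days = February 24, 2015.
Tolling adds 159 days: February 24, 2015 + 159 days = August 2, 2015.
August 2, 2015 is Sunday. The next qualifying day is August 3, 2015.

August 3, 2015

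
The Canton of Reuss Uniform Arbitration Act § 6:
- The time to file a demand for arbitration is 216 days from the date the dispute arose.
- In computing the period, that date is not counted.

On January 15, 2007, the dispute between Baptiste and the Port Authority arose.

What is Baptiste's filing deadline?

216 days after January 15, 2007 is August 19, 2007.

August 19, 2007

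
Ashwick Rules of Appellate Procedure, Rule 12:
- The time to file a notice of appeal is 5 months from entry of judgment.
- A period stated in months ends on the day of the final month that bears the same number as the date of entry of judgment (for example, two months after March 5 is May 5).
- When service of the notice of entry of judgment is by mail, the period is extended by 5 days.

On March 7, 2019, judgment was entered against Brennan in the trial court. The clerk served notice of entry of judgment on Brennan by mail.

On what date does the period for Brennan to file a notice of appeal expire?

August 12, 2019

5 months after March 7, 2019 is August 7, 2019.
Service was by mail, adding 5 days: August 7, 2019 + 5 days = August 12, 2019.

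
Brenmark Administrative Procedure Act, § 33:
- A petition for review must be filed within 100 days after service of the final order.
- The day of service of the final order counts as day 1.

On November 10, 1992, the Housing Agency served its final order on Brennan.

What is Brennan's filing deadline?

Counting November 10, 1992 as day 1, day 100 is February 17, 1993.

February 17, 1993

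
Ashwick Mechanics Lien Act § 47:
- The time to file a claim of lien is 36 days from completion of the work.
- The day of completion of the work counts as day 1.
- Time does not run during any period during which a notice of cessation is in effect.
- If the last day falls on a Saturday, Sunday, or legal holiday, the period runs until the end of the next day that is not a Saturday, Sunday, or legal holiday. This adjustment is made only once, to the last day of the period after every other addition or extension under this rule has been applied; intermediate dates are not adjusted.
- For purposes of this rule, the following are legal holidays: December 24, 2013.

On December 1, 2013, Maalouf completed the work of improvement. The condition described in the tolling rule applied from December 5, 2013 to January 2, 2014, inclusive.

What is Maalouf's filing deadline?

February 3, 2014

Counting December 1, 2013 as day 1, day 36 is January 5, 2014.
From December 5, 2013 through January 2, 2014 inclusive is 29 days; tolling adds 29 days: January 5, 2014 + 29 days = February 3, 2014.
February 3, 2014 is a Monday and not a legal holiday, so no extension applies.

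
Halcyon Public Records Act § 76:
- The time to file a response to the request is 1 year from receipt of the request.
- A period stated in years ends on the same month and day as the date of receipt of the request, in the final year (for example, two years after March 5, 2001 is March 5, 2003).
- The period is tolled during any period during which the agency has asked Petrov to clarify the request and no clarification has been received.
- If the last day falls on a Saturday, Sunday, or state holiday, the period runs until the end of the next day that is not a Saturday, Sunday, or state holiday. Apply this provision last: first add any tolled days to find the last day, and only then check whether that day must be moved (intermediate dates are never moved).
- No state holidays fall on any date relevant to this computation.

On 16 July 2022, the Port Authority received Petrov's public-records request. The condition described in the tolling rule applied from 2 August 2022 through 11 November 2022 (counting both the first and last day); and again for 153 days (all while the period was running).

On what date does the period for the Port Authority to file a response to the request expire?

1 year after 16 July 2022 is July 16, 2023.
From August 2, 2022 through November 11, 2022 inclusive is 102 days; tolling adds 102 days: July 16, 2023 + 102 days = October 26, 2023.
Tolling adds 153 days: October 26, 2023 + 153 days = March 27, 2024.
March 27, 2024 is a Wednesday and not a state holiday, so no extension applies.

March 27, 2024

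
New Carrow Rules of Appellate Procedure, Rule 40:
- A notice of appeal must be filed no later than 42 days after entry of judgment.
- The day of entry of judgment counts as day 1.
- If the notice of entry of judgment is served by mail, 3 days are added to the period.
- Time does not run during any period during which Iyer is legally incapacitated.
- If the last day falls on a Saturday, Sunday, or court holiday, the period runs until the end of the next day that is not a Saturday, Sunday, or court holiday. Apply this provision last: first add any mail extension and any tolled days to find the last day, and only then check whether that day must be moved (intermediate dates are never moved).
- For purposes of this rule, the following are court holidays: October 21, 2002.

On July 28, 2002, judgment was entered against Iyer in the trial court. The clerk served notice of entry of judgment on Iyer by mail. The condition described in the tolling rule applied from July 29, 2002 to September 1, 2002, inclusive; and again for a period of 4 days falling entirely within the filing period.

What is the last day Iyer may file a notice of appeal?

Counting July 28, 2002 as day 1, day 42 is September 7, 2002.
Service was by mail, adding 3 days: September 7, 2002 + 3 days = September 10, 2002.
From July 29, 2002 through September 1, 2002 inclusive is 35 days; tolling adds 35 days: September 10, 2002 + 35 days = October 15, 2002.
Tolling adds 4 days: October 15, 2002 + 4 days = October 19, 2002.
October 19, 2002 is Saturday; October 20, 2002 is Sunday; October 21, 2002 is a listed holiday. The next qualifying day is October 22, 2002.

October 22, 2002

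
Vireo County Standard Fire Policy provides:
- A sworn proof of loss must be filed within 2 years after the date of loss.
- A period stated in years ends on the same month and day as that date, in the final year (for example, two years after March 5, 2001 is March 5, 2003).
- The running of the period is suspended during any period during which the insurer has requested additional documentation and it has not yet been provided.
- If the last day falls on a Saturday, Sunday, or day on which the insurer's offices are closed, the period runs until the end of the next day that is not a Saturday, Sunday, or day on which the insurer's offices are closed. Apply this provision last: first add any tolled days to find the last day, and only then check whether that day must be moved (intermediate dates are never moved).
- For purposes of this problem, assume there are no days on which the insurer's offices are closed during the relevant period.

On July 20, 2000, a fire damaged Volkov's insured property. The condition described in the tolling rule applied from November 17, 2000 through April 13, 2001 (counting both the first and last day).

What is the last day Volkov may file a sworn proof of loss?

December 16, 2002

2 years after July 20, 2000 is July 20, 2002.
From November 17, 2000 through April 13, 2001 inclusive is 148 days; tolling adds 148 days: July 20, 2002 + 148 days = December 15, 2002.
December 15, 2002 is Sunday. The next qualifying day is December 16, 2002.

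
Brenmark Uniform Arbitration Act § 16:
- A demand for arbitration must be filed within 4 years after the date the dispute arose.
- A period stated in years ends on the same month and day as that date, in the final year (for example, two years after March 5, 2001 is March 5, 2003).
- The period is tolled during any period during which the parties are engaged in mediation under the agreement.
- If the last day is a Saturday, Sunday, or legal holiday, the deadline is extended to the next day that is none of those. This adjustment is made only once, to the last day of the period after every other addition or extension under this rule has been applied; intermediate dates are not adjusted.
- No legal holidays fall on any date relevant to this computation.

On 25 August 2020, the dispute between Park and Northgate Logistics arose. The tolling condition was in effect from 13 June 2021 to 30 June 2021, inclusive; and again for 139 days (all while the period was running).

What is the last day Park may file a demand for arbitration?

4 years after 25 August 2020 is August 25, 2024.
From June 13, 2021 through June 30, 2021 inclusive is 18 days; tolling adds 18 days: August 25, 2024 + 18 days = September 12, 2024.
Tolling adds 139 days: September 12, 2024 + 139 days = January 29, 2025.
January 29, 2025 is a Wednesday and not a legal holiday, so no extension applies.

January 29, 2025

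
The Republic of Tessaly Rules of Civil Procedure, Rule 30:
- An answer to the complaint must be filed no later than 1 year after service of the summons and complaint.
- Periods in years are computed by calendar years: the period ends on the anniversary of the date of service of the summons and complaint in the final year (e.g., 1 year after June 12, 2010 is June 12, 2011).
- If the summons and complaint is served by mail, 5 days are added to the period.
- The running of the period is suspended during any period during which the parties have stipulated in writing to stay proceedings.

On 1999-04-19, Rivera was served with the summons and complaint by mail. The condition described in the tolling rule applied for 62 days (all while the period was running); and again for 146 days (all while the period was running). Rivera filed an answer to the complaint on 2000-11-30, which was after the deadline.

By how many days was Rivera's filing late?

1 year after 1999-04-19 is April 19, 2000.
Service was by mail, adding 5 days: April 19, 2000 + 5 days = April 24, 2000.
Tolling adds 62 days: April 24, 2000 + 62 days = June 25, 2000.
Tolling adds 146 days: June 25, 2000 + 146 days = November 18, 2000.
The deadline is November 18, 2000; from November 18, 2000 to November 30, 2000 is 12 days.

12 days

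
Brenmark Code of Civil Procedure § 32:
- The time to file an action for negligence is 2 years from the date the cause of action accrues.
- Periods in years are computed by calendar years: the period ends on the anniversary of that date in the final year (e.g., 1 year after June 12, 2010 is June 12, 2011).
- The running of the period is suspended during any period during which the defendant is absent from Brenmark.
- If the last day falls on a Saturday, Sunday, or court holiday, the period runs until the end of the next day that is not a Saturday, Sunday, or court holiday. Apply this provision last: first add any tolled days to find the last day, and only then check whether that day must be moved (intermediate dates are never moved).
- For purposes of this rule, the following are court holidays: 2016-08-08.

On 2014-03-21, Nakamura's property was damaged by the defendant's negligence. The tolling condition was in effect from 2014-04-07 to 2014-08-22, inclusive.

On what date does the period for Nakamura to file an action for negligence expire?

2 years after 2014-03-21 is March 21, 2016.
From April 7, 2014 through August 22, 2014 inclusive is 138 days; tolling adds 138 days: March 21, 2016 + 138 days = August 6, 2016.
August 6, 2016 is Saturday; August 7, 2016 is Sunday; August 8, 2016 is a listed holiday. The next qualifying day is August 9, 2016.

August 9, 2016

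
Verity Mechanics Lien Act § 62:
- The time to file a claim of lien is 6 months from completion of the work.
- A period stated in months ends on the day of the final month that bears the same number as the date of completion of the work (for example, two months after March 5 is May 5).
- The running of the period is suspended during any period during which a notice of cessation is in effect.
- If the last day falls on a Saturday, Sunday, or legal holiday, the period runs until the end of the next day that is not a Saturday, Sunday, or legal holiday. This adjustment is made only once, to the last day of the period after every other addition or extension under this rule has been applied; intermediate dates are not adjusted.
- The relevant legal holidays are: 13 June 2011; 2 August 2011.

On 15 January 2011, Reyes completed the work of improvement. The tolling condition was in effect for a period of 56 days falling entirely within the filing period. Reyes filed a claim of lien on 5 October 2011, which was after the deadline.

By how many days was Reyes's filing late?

6 months after 15 January 2011 is July 15, 2011.
Tolling adds 56 days: July 15, 2011 + 56 days = September 9, 2011.
September 9, 2011 is a Friday and not a legal holiday, so no extension applies.
The deadline is September 9, 2011; from September 9, 2011 to October 5, 2011 is 26 days.

26 days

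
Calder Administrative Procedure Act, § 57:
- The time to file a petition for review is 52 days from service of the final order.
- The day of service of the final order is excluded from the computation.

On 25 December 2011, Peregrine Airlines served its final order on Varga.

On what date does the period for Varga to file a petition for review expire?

52 days after 25 December 2011 is February 15, 2012.

February 15, 2012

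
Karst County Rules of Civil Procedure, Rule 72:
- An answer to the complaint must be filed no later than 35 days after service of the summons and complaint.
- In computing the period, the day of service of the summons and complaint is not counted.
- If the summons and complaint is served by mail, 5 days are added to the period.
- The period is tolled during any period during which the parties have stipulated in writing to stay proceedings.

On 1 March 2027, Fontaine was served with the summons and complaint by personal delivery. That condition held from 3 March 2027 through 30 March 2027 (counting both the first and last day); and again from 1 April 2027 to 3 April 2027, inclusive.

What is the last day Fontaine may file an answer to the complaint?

35 days after 1 March 2027 is April 5, 2027.
Service was not by mail, so no mail extension applies.
From March 3, 2027 through March 30, 2027 inclusive is 28 days; tolling adds 28 days: April 5, 2027 + 28 days = May 3, 2027.
From April 1, 2027 through April 3, 2027 inclusive is 3 days; tolling adds 3 days: May 3, 2027 + 3 days = May 6, 2027.

May 6, 2027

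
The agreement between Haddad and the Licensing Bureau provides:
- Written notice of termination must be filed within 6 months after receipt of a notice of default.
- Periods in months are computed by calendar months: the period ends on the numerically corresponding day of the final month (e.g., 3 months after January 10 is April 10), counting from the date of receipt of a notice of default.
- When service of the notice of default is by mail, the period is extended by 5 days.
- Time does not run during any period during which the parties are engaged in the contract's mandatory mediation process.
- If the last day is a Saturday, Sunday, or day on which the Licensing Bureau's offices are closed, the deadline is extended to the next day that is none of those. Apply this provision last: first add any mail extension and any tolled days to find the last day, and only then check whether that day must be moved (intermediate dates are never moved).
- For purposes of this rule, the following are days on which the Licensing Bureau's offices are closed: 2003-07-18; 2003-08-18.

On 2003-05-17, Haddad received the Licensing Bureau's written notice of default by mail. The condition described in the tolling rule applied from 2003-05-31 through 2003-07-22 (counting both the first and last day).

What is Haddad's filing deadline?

6 months after 2003-05-17 is November 17, 2003.
Service was by mail, adding 5 days: November 17, 2003 + 5 days = November 22, 2003.
From May 31, 2003 through July 22, 2003 inclusive is 53 days; tolling adds 53 days: November 22, 2003 + 53 days = January 14, 2004.
January 14, 2004 is a Wednesday and not a day on which the Licensing Bureau's offices are closed, so no extension applies.

January 14, 2004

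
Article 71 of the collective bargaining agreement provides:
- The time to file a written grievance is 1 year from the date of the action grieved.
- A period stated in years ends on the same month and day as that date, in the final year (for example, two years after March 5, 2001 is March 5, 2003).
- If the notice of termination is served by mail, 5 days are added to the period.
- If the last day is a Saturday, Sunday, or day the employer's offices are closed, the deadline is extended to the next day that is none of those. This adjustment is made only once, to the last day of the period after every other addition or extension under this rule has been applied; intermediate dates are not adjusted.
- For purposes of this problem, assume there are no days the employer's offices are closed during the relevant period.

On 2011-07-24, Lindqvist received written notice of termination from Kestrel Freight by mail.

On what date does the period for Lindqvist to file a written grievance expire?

July 30, 2012

1 year after 2011-07-24 is July 24, 2012.
Service was by mail, adding 5 days: July 24, 2012 + 5 days = July 29, 2012.
July 29, 2012 is Sunday. The next qualifying day is July 30, 2012.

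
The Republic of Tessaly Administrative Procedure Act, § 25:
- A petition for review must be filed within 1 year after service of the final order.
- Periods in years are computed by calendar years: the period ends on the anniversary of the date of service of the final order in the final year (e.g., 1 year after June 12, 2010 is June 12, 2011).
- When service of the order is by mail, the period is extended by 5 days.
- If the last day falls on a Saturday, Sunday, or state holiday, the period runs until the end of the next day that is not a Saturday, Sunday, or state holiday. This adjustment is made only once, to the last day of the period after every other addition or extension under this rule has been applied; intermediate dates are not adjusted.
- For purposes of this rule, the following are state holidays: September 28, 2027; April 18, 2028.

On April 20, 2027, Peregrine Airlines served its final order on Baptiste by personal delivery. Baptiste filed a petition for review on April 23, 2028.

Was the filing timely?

1 year after April 20, 2027 is April 20, 2028.
Service was not by mail, so no mail extension applies.
April 20, 2028 is a Thursday and not a state holiday, so no extension applies.
The deadline is April 20, 2028; the filing on April 23, 2028 is after that date.

No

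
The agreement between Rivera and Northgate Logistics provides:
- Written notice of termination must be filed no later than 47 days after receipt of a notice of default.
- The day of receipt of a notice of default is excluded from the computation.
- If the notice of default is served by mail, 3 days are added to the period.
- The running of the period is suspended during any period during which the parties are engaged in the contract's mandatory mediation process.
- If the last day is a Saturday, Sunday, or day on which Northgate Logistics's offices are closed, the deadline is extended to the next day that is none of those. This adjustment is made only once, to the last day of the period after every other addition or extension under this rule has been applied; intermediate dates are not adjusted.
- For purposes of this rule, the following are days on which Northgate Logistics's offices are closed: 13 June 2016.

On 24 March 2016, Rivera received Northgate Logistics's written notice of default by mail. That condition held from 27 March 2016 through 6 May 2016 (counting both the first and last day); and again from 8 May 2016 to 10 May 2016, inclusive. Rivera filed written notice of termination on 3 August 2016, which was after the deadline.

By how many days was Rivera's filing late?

37 days

47 days after 24 March 2016 is May 10, 2016.
Service was by mail, adding 3 days: May 10, 2016 + 3 days = May 13, 2016.
From March 27, 2016 through May 6, 2016 inclusive is 41 days; tolling adds 41 days: May 13, 2016 + 41 days = June 23, 2016.
From May 8, 2016 through May 10, 2016 inclusive is 3 days; tolling adds 3 days: June 23, 2016 + 3 days = June 26, 2016.
June 26, 2016 is Sunday. The next qualifying day is June 27, 2016.
The deadline is June 27, 2016; from June 27, 2016 to August 3, 2016 is 37 days.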